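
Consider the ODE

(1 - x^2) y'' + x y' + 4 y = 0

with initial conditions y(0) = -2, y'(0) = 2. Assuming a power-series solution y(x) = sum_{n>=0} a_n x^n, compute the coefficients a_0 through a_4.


Ansatz: y(x) = sum_{n>=0} a_n x^n, so y'(x) = sum_{n>=1} n a_n x^(n-1) and y''(x) = sum_{n>=2} n(n-1) a_n x^(n-2).
Substitute into P(x) y'' + Q(x) y' + R(x) y = 0 with P(x) = 1 - x^2, Q(x) = x, R(x) = 4, and match powers of x.
Initial conditions: a_0 = -2, a_1 = 2.
Setting the coefficient of each power of x to zero and solving order by order (substituting the coefficients already found):
  x^0: 2 a_2 + 4 a_0 = 0  ->  2 a_2 = -4 a_0 = 8  ->  a_2 = 4
  x^1: 6 a_3 + 5 a_1 = 0  ->  6 a_3 = -5 a_1 = -10  ->  a_3 = -5/3
  x^2: 12 a_4 + 4 a_2 = 0  ->  12 a_4 = -4 a_2 = -16  ->  a_4 = -4/3
Truncated series: y(x) = -2 + 2 x + 4 x^2 - (5/3) x^3 - (4/3) x^4 + O(x^5).

a_0 = -2; a_1 = 2; a_2 = 4; a_3 = -5/3; a_4 = -4/3


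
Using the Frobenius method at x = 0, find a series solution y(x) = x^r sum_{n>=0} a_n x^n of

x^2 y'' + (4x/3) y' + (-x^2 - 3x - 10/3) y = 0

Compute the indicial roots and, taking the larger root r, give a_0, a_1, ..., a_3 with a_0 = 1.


Write in Frobenius form y'' + (p(x)/x) y' + (q(x)/x^2) y = 0:
  p(x) = 4/3,  q(x) = -x^2 - 3x - 10/3.
Indicial equation: r(r-1) + (4/3) r + (-10/3) = 0 -> roots r_1 = 5/3, r_2 = -2.
Take r = r_1 = 5/3. Let y(x) = x^r sum_{n>=0} a_n x^n with a_0 = 1.
Substitute y = x^r sum a_n x^n and match x^{r+n}. The recurrence is
  D(n) a_n - 3 a_{n-1} - 1 a_{n-2} = 0,  where D(n) = (r+n)(r+n-1) + (4/3)(r+n) + (-10/3).
  a_n = [3 a_{n-1} + 1 a_{n-2}] / D(n).
Since the indicial polynomial factors as (r - r_1)(r - r_2), D(n) = (r_1 + n - r_1)(r_1 + n - r_2) = n(n + 11/3).
Evaluating step by step (a_0 = 1):
  n = 1: D(1) = 1(1 + 11/3) = 14/3; numerator = 3(1) = 3; a_1 = (3)/(14/3) = 9/14
  n = 2: D(2) = 2(2 + 11/3) = 34/3; numerator = 3(9/14) + 1(1) = 41/14; a_2 = (41/14)/(34/3) = 123/476
  n = 3: D(3) = 3(3 + 11/3) = 20; numerator = 3(123/476) + 1(9/14) = 675/476; a_3 = (675/476)/(20) = 135/1904

r = 5/3; a_0 = 1; a_1 = 9/14; a_2 = 123/476; a_3 = 135/1904


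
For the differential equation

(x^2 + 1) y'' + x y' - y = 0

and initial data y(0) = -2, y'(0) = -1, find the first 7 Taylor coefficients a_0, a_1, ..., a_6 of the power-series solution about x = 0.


Ansatz: y(x) = sum_{n>=0} a_n x^n, so y'(x) = sum_{n>=1} n a_n x^(n-1) and y''(x) = sum_{n>=2} n(n-1) a_n x^(n-2).
Substitute into P(x) y'' + Q(x) y' + R(x) y = 0 with P(x) = x^2 + 1, Q(x) = x, R(x) = -1, and match powers of x.
Initial conditions: a_0 = -2, a_1 = -1.
Setting the coefficient of each power of x to zero and solving order by order (substituting the coefficients already found):
  x^0: 2 a_2 - a_0 = 0  ->  2 a_2 = a_0 = -2  ->  a_2 = -1
  x^1: 6 a_3 = 0  ->  a_3 = 0
  x^2: 12 a_4 + 3 a_2 = 0  ->  12 a_4 = -3 a_2 = 3  ->  a_4 = 1/4
  x^3: 20 a_5 + 8 a_3 = 0  ->  20 a_5 = -8 a_3 = 0  ->  a_5 = 0
  x^4: 30 a_6 + 15 a_4 = 0  ->  30 a_6 = -15 a_4 = -15/4  ->  a_6 = -1/8
Truncated series: y(x) = -2 - x - x^2 + (1/4) x^4 - (1/8) x^6 + O(x^7).

a_0 = -2; a_1 = -1; a_2 = -1; a_3 = 0; a_4 = 1/4; a_5 = 0; a_6 = -1/8


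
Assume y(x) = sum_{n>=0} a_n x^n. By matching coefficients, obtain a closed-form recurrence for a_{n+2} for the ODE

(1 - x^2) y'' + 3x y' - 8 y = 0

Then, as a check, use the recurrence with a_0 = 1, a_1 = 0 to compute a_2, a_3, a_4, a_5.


Substitute y = sum_n a_n x^n.
(1 - 1 x^2) y'' contributes (n+2)(n+1) a_{n+2} - n(n-1) a_n at x^n.
3 x y'(x) contributes 3 n a_n at x^n.
-8 y(x) contributes -8 a_n at x^n.
Matching x^n: (n+2)(n+1) a_{n+2} + (-n(n-1) + 3 n - 8) a_n = 0.
Thus a_{n+2} = (n(n-1) - 3 n + 8) / ((n+1)(n+2)) * a_n.

Check with a_0 = 1, a_1 = 0 (apply the recurrence for n = 0, 1, 2, 3): a_0 = 1, a_1 = 0, a_2 = 4, a_3 = 0, a_4 = 4/3, a_5 = 0.

a_(n+2) = (n(n-1) - 3 n + 8) / ((n+1)(n+2)) * a_n; check: a_0 = 1, a_1 = 0, a_2 = 4, a_3 = 0, a_4 = 4/3, a_5 = 0


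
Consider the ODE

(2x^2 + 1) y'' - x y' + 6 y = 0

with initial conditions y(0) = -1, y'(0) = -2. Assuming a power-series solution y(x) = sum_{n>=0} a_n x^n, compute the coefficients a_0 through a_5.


Ansatz: y(x) = sum_{n>=0} a_n x^n, so y'(x) = sum_{n>=1} n a_n x^(n-1) and y''(x) = sum_{n>=2} n(n-1) a_n x^(n-2).
Substitute into P(x) y'' + Q(x) y' + R(x) y = 0 with P(x) = 2x^2 + 1, Q(x) = -x, R(x) = 6, and match powers of x.
Initial conditions: a_0 = -1, a_1 = -2.
Setting the coefficient of each power of x to zero and solving order by order (substituting the coefficients already found):
  x^0: 2 a_2 + 6 a_0 = 0  ->  2 a_2 = -6 a_0 = 6  ->  a_2 = 3
  x^1: 6 a_3 + 5 a_1 = 0  ->  6 a_3 = -5 a_1 = 10  ->  a_3 = 5/3
  x^2: 12 a_4 + 8 a_2 = 0  ->  12 a_4 = -8 a_2 = -24  ->  a_4 = -2
  x^3: 20 a_5 + 15 a_3 = 0  ->  20 a_5 = -15 a_3 = -25  ->  a_5 = -5/4
Truncated series: y(x) = -1 - 2 x + 3 x^2 + (5/3) x^3 - 2 x^4 - (5/4) x^5 + O(x^6).

a_0 = -1; a_1 = -2; a_2 = 3; a_3 = 5/3; a_4 = -2; a_5 = -5/4


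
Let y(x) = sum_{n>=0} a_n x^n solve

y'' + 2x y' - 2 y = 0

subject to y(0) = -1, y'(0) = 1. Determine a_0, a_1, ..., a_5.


Ansatz: y(x) = sum_{n>=0} a_n x^n, so y'(x) = sum_{n>=1} n a_n x^(n-1) and y''(x) = sum_{n>=2} n(n-1) a_n x^(n-2).
Substitute into P(x) y'' + Q(x) y' + R(x) y = 0 with P(x) = 1, Q(x) = 2x, R(x) = -2, and match powers of x.
Initial conditions: a_0 = -1, a_1 = 1.
Setting the coefficient of each power of x to zero and solving order by order (substituting the coefficients already found):
  x^0: 2 a_2 - 2 a_0 = 0  ->  2 a_2 = 2 a_0 = -2  ->  a_2 = -1
  x^1: 6 a_3 = 0  ->  a_3 = 0
  x^2: 12 a_4 + 2 a_2 = 0  ->  12 a_4 = -2 a_2 = 2  ->  a_4 = 1/6
  x^3: 20 a_5 + 4 a_3 = 0  ->  20 a_5 = -4 a_3 = 0  ->  a_5 = 0
Truncated series: y(x) = -1 + x - x^2 + (1/6) x^4 + O(x^6).

a_0 = -1; a_1 = 1; a_2 = -1; a_3 = 0; a_4 = 1/6; a_5 = 0


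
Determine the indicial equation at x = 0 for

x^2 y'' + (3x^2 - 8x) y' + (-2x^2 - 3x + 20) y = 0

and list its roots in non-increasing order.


Divide by x^2 to reach normal form y'' + P_1(x) y' + P_2(x) y = 0 with P_1(x) = 3 - 8/x and P_2(x) = -2 - 3/x + 20/x^2.
x = 0 is a singular point because the y'-coefficient 3 - 8/x has a pole at x = 0 and the y-coefficient -2 - 3/x + 20/x^2 has a pole at x = 0.
It is a regular singular point because x P_1(x) = p(x) = 3x - 8 and x^2 P_2(x) = q(x) = -2x^2 - 3x + 20 are polynomials, hence analytic at x = 0.
p(0) = -8,  q(0) = 20.
Indicial equation: r(r-1) + p(0) r + q(0) = 0, i.e. r^2 + (p(0) - 1) r + q(0) = 0, i.e. r^2 - 9 r + 20 = 0.
Discriminant: (-9)^2 - 4(20) = 1, so r = (9 ± 1)/2.
Solving: r_1 = 5, r_2 = 4.

indicial: r^2 - 9 r + 20 = 0; roots r_1 = 5, r_2 = 4


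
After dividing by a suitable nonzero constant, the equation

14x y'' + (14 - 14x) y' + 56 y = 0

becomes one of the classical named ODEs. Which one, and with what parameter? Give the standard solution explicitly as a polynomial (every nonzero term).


All three coefficients share the factor 14; dividing through by 14 gives  x y'' + (1 - x) y' + 4 y = 0.
This matches the Laguerre equation x y'' + (1 - x) y' + n y = 0 with n = 4; the polynomial solution is L_4(x).
With y = sum_k a_k x^k, matching x^k gives (k+1)k a_{k+1} + (k+1) a_{k+1} - k a_k + n a_k = 0, i.e. (k+1)^2 a_{k+1} = (k - n) a_k = (k - 4) a_k. The right side vanishes at k = 4, so the series terminates at degree 4.
Standard normalization L_n(0) = 1 gives a_0 = 1. Work upward with a_{k+1} = (k - 4) a_k / (k+1)^2:
  a_1 = (0 - 4)(1) / 1^2 = -4/1 = -4
  a_2 = (1 - 4)(-4) / 2^2 = 12/4 = 3
  a_3 = (2 - 4)(3) / 3^2 = -6/9 = -2/3
  a_4 = (3 - 4)(-2/3) / 4^2 = (2/3)/16 = 1/24
Hence L_4(x) = x^4/24 - 2 x^3/3 + 3 x^2 - 4 x + 1.

L_4(x); series = x^4/24 - 2 x^3/3 + 3 x^2 - 4 x + 1


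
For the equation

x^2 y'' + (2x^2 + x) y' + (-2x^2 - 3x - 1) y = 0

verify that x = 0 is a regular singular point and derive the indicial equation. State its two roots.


Divide by x^2 to reach normal form y'' + P_1(x) y' + P_2(x) y = 0 with P_1(x) = 2 + 1/x and P_2(x) = -2 - 3/x - 1/x^2.
x = 0 is a singular point because the y'-coefficient 2 + 1/x has a pole at x = 0 and the y-coefficient -2 - 3/x - 1/x^2 has a pole at x = 0.
It is a regular singular point because x P_1(x) = p(x) = 2x + 1 and x^2 P_2(x) = q(x) = -2x^2 - 3x - 1 are polynomials, hence analytic at x = 0.
p(0) = 1,  q(0) = -1.
Indicial equation: r(r-1) + p(0) r + q(0) = 0, i.e. r^2 + (p(0) - 1) r + q(0) = 0, i.e. r^2 - 1 = 0.
Discriminant: (0)^2 - 4(-1) = 4, so r = (0 ± 2)/2.
Solving: r_1 = 1, r_2 = -1.

indicial: r^2 - 1 = 0; roots r_1 = 1, r_2 = -1


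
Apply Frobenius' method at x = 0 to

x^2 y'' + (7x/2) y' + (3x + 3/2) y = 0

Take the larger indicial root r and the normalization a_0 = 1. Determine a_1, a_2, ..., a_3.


Write in Frobenius form y'' + (p(x)/x) y' + (q(x)/x^2) y = 0:
  p(x) = 7/2,  q(x) = 3x + 3/2.
Indicial equation: r(r-1) + (7/2) r + (3/2) = 0 -> roots r_1 = -1, r_2 = -3/2.
Take r = r_1 = -1. Let y(x) = x^r sum_{n>=0} a_n x^n with a_0 = 1.
Substitute y = x^r sum a_n x^n and match x^{r+n}. The recurrence is
  D(n) a_n + 3 a_{n-1} = 0,  where D(n) = (r+n)(r+n-1) + (7/2)(r+n) + (3/2).
  a_n = -3 / D(n) * a_{n-1}.
Since the indicial polynomial factors as (r - r_1)(r - r_2), D(n) = (r_1 + n - r_1)(r_1 + n - r_2) = n(n + 1/2).
Evaluating step by step (a_0 = 1):
  n = 1: D(1) = 1(1 + 1/2) = 3/2; numerator = -3(1) = -3; a_1 = (-3)/(3/2) = -2
  n = 2: D(2) = 2(2 + 1/2) = 5; numerator = -3(-2) = 6; a_2 = (6)/(5) = 6/5
  n = 3: D(3) = 3(3 + 1/2) = 21/2; numerator = -3(6/5) = -18/5; a_3 = (-18/5)/(21/2) = -12/35

r = -1; a_0 = 1; a_1 = -2; a_2 = 6/5; a_3 = -12/35


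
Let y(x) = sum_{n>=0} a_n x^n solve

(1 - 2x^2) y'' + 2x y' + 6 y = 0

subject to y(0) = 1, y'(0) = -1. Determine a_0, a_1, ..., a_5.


Ansatz: y(x) = sum_{n>=0} a_n x^n, so y'(x) = sum_{n>=1} n a_n x^(n-1) and y''(x) = sum_{n>=2} n(n-1) a_n x^(n-2).
Substitute into P(x) y'' + Q(x) y' + R(x) y = 0 with P(x) = 1 - 2x^2, Q(x) = 2x, R(x) = 6, and match powers of x.
Initial conditions: a_0 = 1, a_1 = -1.
Setting the coefficient of each power of x to zero and solving order by order (substituting the coefficients already found):
  x^0: 2 a_2 + 6 a_0 = 0  ->  2 a_2 = -6 a_0 = -6  ->  a_2 = -3
  x^1: 6 a_3 + 8 a_1 = 0  ->  6 a_3 = -8 a_1 = 8  ->  a_3 = 4/3
  x^2: 12 a_4 + 6 a_2 = 0  ->  12 a_4 = -6 a_2 = 18  ->  a_4 = 3/2
  x^3: 20 a_5 = 0  ->  a_5 = 0
Truncated series: y(x) = 1 - x - 3 x^2 + (4/3) x^3 + (3/2) x^4 + O(x^6).

a_0 = 1; a_1 = -1; a_2 = -3; a_3 = 4/3; a_4 = 3/2; a_5 = 0


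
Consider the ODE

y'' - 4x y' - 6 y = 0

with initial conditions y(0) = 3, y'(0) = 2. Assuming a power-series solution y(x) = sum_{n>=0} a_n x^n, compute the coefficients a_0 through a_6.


Ansatz: y(x) = sum_{n>=0} a_n x^n, so y'(x) = sum_{n>=1} n a_n x^(n-1) and y''(x) = sum_{n>=2} n(n-1) a_n x^(n-2).
Substitute into P(x) y'' + Q(x) y' + R(x) y = 0 with P(x) = 1, Q(x) = -4x, R(x) = -6, and match powers of x.
Initial conditions: a_0 = 3, a_1 = 2.
Setting the coefficient of each power of x to zero and solving order by order (substituting the coefficients already found):
  x^0: 2 a_2 - 6 a_0 = 0  ->  2 a_2 = 6 a_0 = 18  ->  a_2 = 9
  x^1: 6 a_3 - 10 a_1 = 0  ->  6 a_3 = 10 a_1 = 20  ->  a_3 = 10/3
  x^2: 12 a_4 - 14 a_2 = 0  ->  12 a_4 = 14 a_2 = 126  ->  a_4 = 21/2
  x^3: 20 a_5 - 18 a_3 = 0  ->  20 a_5 = 18 a_3 = 60  ->  a_5 = 3
  x^4: 30 a_6 - 22 a_4 = 0  ->  30 a_6 = 22 a_4 = 231  ->  a_6 = 77/10
Truncated series: y(x) = 3 + 2 x + 9 x^2 + (10/3) x^3 + (21/2) x^4 + 3 x^5 + (77/10) x^6 + O(x^7).

a_0 = 3; a_1 = 2; a_2 = 9; a_3 = 10/3; a_4 = 21/2; a_5 = 3; a_6 = 77/10


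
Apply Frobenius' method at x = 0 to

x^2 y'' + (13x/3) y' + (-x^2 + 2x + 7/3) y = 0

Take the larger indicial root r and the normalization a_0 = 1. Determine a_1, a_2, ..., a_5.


Write in Frobenius form y'' + (p(x)/x) y' + (q(x)/x^2) y = 0:
  p(x) = 13/3,  q(x) = -x^2 + 2x + 7/3.
Indicial equation: r(r-1) + (13/3) r + (7/3) = 0 -> roots r_1 = -1, r_2 = -7/3.
Take r = r_1 = -1. Let y(x) = x^r sum_{n>=0} a_n x^n with a_0 = 1.
Substitute y = x^r sum a_n x^n and match x^{r+n}. The recurrence is
  D(n) a_n + 2 a_{n-1} - 1 a_{n-2} = 0,  where D(n) = (r+n)(r+n-1) + (13/3)(r+n) + (7/3).
  a_n = [-2 a_{n-1} + 1 a_{n-2}] / D(n).
Since the indicial polynomial factors as (r - r_1)(r - r_2), D(n) = (r_1 + n - r_1)(r_1 + n - r_2) = n(n + 4/3).
Evaluating step by step (a_0 = 1):
  n = 1: D(1) = 1(1 + 4/3) = 7/3; numerator = -2(1) = -2; a_1 = (-2)/(7/3) = -6/7
  n = 2: D(2) = 2(2 + 4/3) = 20/3; numerator = -2(-6/7) + 1(1) = 19/7; a_2 = (19/7)/(20/3) = 57/140
  n = 3: D(3) = 3(3 + 4/3) = 13; numerator = -2(57/140) + 1(-6/7) = -117/70; a_3 = (-117/70)/(13) = -9/70
  n = 4: D(4) = 4(4 + 4/3) = 64/3; numerator = -2(-9/70) + 1(57/140) = 93/140; a_4 = (93/140)/(64/3) = 279/8960
  n = 5: D(5) = 5(5 + 4/3) = 95/3; numerator = -2(279/8960) + 1(-9/70) = -171/896; a_5 = (-171/896)/(95/3) = -27/4480

r = -1; a_0 = 1; a_1 = -6/7; a_2 = 57/140; a_3 = -9/70; a_4 = 279/8960; a_5 = -27/4480


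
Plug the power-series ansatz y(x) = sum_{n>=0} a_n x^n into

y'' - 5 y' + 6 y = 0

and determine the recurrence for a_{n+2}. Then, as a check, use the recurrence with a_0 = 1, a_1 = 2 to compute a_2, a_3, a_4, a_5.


Substitute y = sum_n a_n x^n.
y''(x) has coefficient (n+2)(n+1) a_{n+2} at x^n;
-5 y'(x) has coefficient -5 (n+1) a_{n+1} at x^n;
6 y(x) has coefficient 6 a_n at x^n.
Matching x^n: (n+2)(n+1) a_{n+2} - 5 (n+1) a_{n+1} + 6 a_n = 0.
Thus a_{n+2} = [5 (n+1) a_{n+1} - 6 a_n] / ((n+1)(n+2)).

Check with a_0 = 1, a_1 = 2 (apply the recurrence for n = 0, 1, 2, 3): a_0 = 1, a_1 = 2, a_2 = 2, a_3 = 4/3, a_4 = 2/3, a_5 = 4/15.

a_(n+2) = [5 (n+1) a_(n+1) - 6 a_n] / ((n+1)(n+2)); check: a_0 = 1, a_1 = 2, a_2 = 2, a_3 = 4/3, a_4 = 2/3, a_5 = 4/15


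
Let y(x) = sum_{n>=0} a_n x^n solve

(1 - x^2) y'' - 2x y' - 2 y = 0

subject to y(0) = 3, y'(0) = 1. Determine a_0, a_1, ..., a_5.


Ansatz: y(x) = sum_{n>=0} a_n x^n, so y'(x) = sum_{n>=1} n a_n x^(n-1) and y''(x) = sum_{n>=2} n(n-1) a_n x^(n-2).
Substitute into P(x) y'' + Q(x) y' + R(x) y = 0 with P(x) = 1 - x^2, Q(x) = -2x, R(x) = -2, and match powers of x.
Initial conditions: a_0 = 3, a_1 = 1.
Setting the coefficient of each power of x to zero and solving order by order (substituting the coefficients already found):
  x^0: 2 a_2 - 2 a_0 = 0  ->  2 a_2 = 2 a_0 = 6  ->  a_2 = 3
  x^1: 6 a_3 - 4 a_1 = 0  ->  6 a_3 = 4 a_1 = 4  ->  a_3 = 2/3
  x^2: 12 a_4 - 8 a_2 = 0  ->  12 a_4 = 8 a_2 = 24  ->  a_4 = 2
  x^3: 20 a_5 - 14 a_3 = 0  ->  20 a_5 = 14 a_3 = 28/3  ->  a_5 = 7/15
Truncated series: y(x) = 3 + x + 3 x^2 + (2/3) x^3 + 2 x^4 + (7/15) x^5 + O(x^6).

a_0 = 3; a_1 = 1; a_2 = 3; a_3 = 2/3; a_4 = 2; a_5 = 7/15


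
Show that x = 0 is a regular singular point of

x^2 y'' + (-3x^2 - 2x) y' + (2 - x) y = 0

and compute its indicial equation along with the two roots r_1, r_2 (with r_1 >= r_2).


Divide by x^2 to reach normal form y'' + P_1(x) y' + P_2(x) y = 0 with P_1(x) = -3 - 2/x and P_2(x) = -1/x + 2/x^2.
x = 0 is a singular point because the y'-coefficient -3 - 2/x has a pole at x = 0 and the y-coefficient -1/x + 2/x^2 has a pole at x = 0.
It is a regular singular point because x P_1(x) = p(x) = -3x - 2 and x^2 P_2(x) = q(x) = 2 - x are polynomials, hence analytic at x = 0.
p(0) = -2,  q(0) = 2.
Indicial equation: r(r-1) + p(0) r + q(0) = 0, i.e. r^2 + (p(0) - 1) r + q(0) = 0, i.e. r^2 - 3 r + 2 = 0.
Discriminant: (-3)^2 - 4(2) = 1, so r = (3 ± 1)/2.
Solving: r_1 = 2, r_2 = 1.

indicial: r^2 - 3 r + 2 = 0; roots r_1 = 2, r_2 = 1


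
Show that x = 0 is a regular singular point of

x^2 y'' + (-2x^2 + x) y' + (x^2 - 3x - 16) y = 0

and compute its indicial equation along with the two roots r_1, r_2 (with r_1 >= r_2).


Divide by x^2 to reach normal form y'' + P_1(x) y' + P_2(x) y = 0 with P_1(x) = -2 + 1/x and P_2(x) = 1 - 3/x - 16/x^2.
x = 0 is a singular point because the y'-coefficient -2 + 1/x has a pole at x = 0 and the y-coefficient 1 - 3/x - 16/x^2 has a pole at x = 0.
It is a regular singular point because x P_1(x) = p(x) = 1 - 2x and x^2 P_2(x) = q(x) = x^2 - 3x - 16 are polynomials, hence analytic at x = 0.
p(0) = 1,  q(0) = -16.
Indicial equation: r(r-1) + p(0) r + q(0) = 0, i.e. r^2 + (p(0) - 1) r + q(0) = 0, i.e. r^2 - 16 = 0.
Discriminant: (0)^2 - 4(-16) = 64, so r = (0 ± 8)/2.
Solving: r_1 = 4, r_2 = -4.

indicial: r^2 - 16 = 0; roots r_1 = 4, r_2 = -4


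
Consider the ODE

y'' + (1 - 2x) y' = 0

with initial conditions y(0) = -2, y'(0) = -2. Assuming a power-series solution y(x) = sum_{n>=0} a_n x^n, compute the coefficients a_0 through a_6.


Ansatz: y(x) = sum_{n>=0} a_n x^n, so y'(x) = sum_{n>=1} n a_n x^(n-1) and y''(x) = sum_{n>=2} n(n-1) a_n x^(n-2).
Substitute into P(x) y'' + Q(x) y' + R(x) y = 0 with P(x) = 1, Q(x) = 1 - 2x, R(x) = 0, and match powers of x.
Initial conditions: a_0 = -2, a_1 = -2.
Setting the coefficient of each power of x to zero and solving order by order (substituting the coefficients already found):
  x^0: 2 a_2 + a_1 = 0  ->  2 a_2 = -a_1 = 2  ->  a_2 = 1
  x^1: 6 a_3 + 2 a_2 - 2 a_1 = 0  ->  6 a_3 = -2 a_2 + 2 a_1 = -6  ->  a_3 = -1
  x^2: 12 a_4 + 3 a_3 - 4 a_2 = 0  ->  12 a_4 = -3 a_3 + 4 a_2 = 7  ->  a_4 = 7/12
  x^3: 20 a_5 + 4 a_4 - 6 a_3 = 0  ->  20 a_5 = -4 a_4 + 6 a_3 = -25/3  ->  a_5 = -5/12
  x^4: 30 a_6 + 5 a_5 - 8 a_4 = 0  ->  30 a_6 = -5 a_5 + 8 a_4 = 27/4  ->  a_6 = 9/40
Truncated series: y(x) = -2 - 2 x + x^2 - x^3 + (7/12) x^4 - (5/12) x^5 + (9/40) x^6 + O(x^7).

a_0 = -2; a_1 = -2; a_2 = 1; a_3 = -1; a_4 = 7/12; a_5 = -5/12; a_6 = 9/40


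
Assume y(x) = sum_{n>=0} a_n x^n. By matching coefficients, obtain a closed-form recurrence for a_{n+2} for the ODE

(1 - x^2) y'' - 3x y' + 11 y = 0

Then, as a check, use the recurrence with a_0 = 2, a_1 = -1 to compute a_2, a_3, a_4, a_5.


Substitute y = sum_n a_n x^n.
(1 - 1 x^2) y'' contributes (n+2)(n+1) a_{n+2} - n(n-1) a_n at x^n.
-3 x y'(x) contributes -3 n a_n at x^n.
11 y(x) contributes 11 a_n at x^n.
Matching x^n: (n+2)(n+1) a_{n+2} + (-n(n-1) - 3 n + 11) a_n = 0.
Thus a_{n+2} = (n(n-1) + 3 n - 11) / ((n+1)(n+2)) * a_n.

Check with a_0 = 2, a_1 = -1 (apply the recurrence for n = 0, 1, 2, 3): a_0 = 2, a_1 = -1, a_2 = -11, a_3 = 4/3, a_4 = 11/4, a_5 = 4/15.

a_(n+2) = (n(n-1) + 3 n - 11) / ((n+1)(n+2)) * a_n; check: a_0 = 2, a_1 = -1, a_2 = -11, a_3 = 4/3, a_4 = 11/4, a_5 = 4/15


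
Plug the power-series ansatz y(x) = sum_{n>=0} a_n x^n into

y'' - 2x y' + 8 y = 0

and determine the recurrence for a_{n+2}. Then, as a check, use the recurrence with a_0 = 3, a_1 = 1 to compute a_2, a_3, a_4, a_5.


Substitute y = sum_n a_n x^n.
y''(x) has coefficient (n+2)(n+1) a_{n+2} at x^n;
-2 x y'(x) has coefficient -2 n a_n at x^n (shift);
8 y(x) has coefficient 8 a_n at x^n.
Matching x^n: (n+2)(n+1) a_{n+2} + (-2n + 8) a_n = 0.
Thus a_{n+2} = (2n - 8) / ((n+1)(n+2)) * a_n.

Check with a_0 = 3, a_1 = 1 (apply the recurrence for n = 0, 1, 2, 3): a_0 = 3, a_1 = 1, a_2 = -12, a_3 = -1, a_4 = 4, a_5 = 1/10.

a_(n+2) = (2n - 8) / ((n+1)(n+2)) * a_n; check: a_0 = 3, a_1 = 1, a_2 = -12, a_3 = -1, a_4 = 4, a_5 = 1/10


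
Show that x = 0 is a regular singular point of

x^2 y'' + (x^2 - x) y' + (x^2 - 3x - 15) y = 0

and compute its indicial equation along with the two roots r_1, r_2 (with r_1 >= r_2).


Divide by x^2 to reach normal form y'' + P_1(x) y' + P_2(x) y = 0 with P_1(x) = 1 - 1/x and P_2(x) = 1 - 3/x - 15/x^2.
x = 0 is a singular point because the y'-coefficient 1 - 1/x has a pole at x = 0 and the y-coefficient 1 - 3/x - 15/x^2 has a pole at x = 0.
It is a regular singular point because x P_1(x) = p(x) = x - 1 and x^2 P_2(x) = q(x) = x^2 - 3x - 15 are polynomials, hence analytic at x = 0.
p(0) = -1,  q(0) = -15.
Indicial equation: r(r-1) + p(0) r + q(0) = 0, i.e. r^2 + (p(0) - 1) r + q(0) = 0, i.e. r^2 - 2 r - 15 = 0.
Discriminant: (-2)^2 - 4(-15) = 64, so r = (2 ± 8)/2.
Solving: r_1 = 5, r_2 = -3.

indicial: r^2 - 2 r - 15 = 0; roots r_1 = 5, r_2 = -3


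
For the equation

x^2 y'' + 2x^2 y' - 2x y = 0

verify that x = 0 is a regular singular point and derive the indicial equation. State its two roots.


Divide by x^2 to reach normal form y'' + P_1(x) y' + P_2(x) y = 0 with P_1(x) = 2 and P_2(x) = -2/x.
x = 0 is a singular point because the y-coefficient -2/x has a pole at x = 0.
It is a regular singular point because x P_1(x) = p(x) = 2x and x^2 P_2(x) = q(x) = -2x are polynomials, hence analytic at x = 0.
p(0) = 0,  q(0) = 0.
Indicial equation: r(r-1) + p(0) r + q(0) = 0, i.e. r^2 + (p(0) - 1) r + q(0) = 0, i.e. r^2 - 1 r = 0.
Discriminant: (-1)^2 - 4(0) = 1, so r = (1 ± 1)/2.
Solving: r_1 = 1, r_2 = 0.

indicial: r^2 - 1 r = 0; roots r_1 = 1, r_2 = 0


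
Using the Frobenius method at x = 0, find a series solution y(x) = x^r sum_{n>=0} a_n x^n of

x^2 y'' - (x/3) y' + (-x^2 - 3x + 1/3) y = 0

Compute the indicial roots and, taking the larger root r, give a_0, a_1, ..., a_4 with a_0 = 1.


Write in Frobenius form y'' + (p(x)/x) y' + (q(x)/x^2) y = 0:
  p(x) = -1/3,  q(x) = -x^2 - 3x + 1/3.
Indicial equation: r(r-1) + (-1/3) r + (1/3) = 0 -> roots r_1 = 1, r_2 = 1/3.
Take r = r_1 = 1. Let y(x) = x^r sum_{n>=0} a_n x^n with a_0 = 1.
Substitute y = x^r sum a_n x^n and match x^{r+n}. The recurrence is
  D(n) a_n - 3 a_{n-1} - 1 a_{n-2} = 0,  where D(n) = (r+n)(r+n-1) + (-1/3)(r+n) + (1/3).
  a_n = [3 a_{n-1} + 1 a_{n-2}] / D(n).
Since the indicial polynomial factors as (r - r_1)(r - r_2), D(n) = (r_1 + n - r_1)(r_1 + n - r_2) = n(n + 2/3).
Evaluating step by step (a_0 = 1):
  n = 1: D(1) = 1(1 + 2/3) = 5/3; numerator = 3(1) = 3; a_1 = (3)/(5/3) = 9/5
  n = 2: D(2) = 2(2 + 2/3) = 16/3; numerator = 3(9/5) + 1(1) = 32/5; a_2 = (32/5)/(16/3) = 6/5
  n = 3: D(3) = 3(3 + 2/3) = 11; numerator = 3(6/5) + 1(9/5) = 27/5; a_3 = (27/5)/(11) = 27/55
  n = 4: D(4) = 4(4 + 2/3) = 56/3; numerator = 3(27/55) + 1(6/5) = 147/55; a_4 = (147/55)/(56/3) = 63/440

r = 1; a_0 = 1; a_1 = 9/5; a_2 = 6/5; a_3 = 27/55; a_4 = 63/440


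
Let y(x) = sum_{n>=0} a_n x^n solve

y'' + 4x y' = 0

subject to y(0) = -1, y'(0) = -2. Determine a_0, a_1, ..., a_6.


Ansatz: y(x) = sum_{n>=0} a_n x^n, so y'(x) = sum_{n>=1} n a_n x^(n-1) and y''(x) = sum_{n>=2} n(n-1) a_n x^(n-2).
Substitute into P(x) y'' + Q(x) y' + R(x) y = 0 with P(x) = 1, Q(x) = 4x, R(x) = 0, and match powers of x.
Initial conditions: a_0 = -1, a_1 = -2.
Setting the coefficient of each power of x to zero and solving order by order (substituting the coefficients already found):
  x^0: 2 a_2 = 0  ->  a_2 = 0
  x^1: 6 a_3 + 4 a_1 = 0  ->  6 a_3 = -4 a_1 = 8  ->  a_3 = 4/3
  x^2: 12 a_4 + 8 a_2 = 0  ->  12 a_4 = -8 a_2 = 0  ->  a_4 = 0
  x^3: 20 a_5 + 12 a_3 = 0  ->  20 a_5 = -12 a_3 = -16  ->  a_5 = -4/5
  x^4: 30 a_6 + 16 a_4 = 0  ->  30 a_6 = -16 a_4 = 0  ->  a_6 = 0
Truncated series: y(x) = -1 - 2 x + (4/3) x^3 - (4/5) x^5 + O(x^7).

a_0 = -1; a_1 = -2; a_2 = 0; a_3 = 4/3; a_4 = 0; a_5 = -4/5; a_6 = 0


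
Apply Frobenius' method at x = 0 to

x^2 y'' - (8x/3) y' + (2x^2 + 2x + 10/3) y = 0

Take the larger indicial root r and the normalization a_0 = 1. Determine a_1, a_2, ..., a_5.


Write in Frobenius form y'' + (p(x)/x) y' + (q(x)/x^2) y = 0:
  p(x) = -8/3,  q(x) = 2x^2 + 2x + 10/3.
Indicial equation: r(r-1) + (-8/3) r + (10/3) = 0 -> roots r_1 = 2, r_2 = 5/3.
Take r = r_1 = 2. Let y(x) = x^r sum_{n>=0} a_n x^n with a_0 = 1.
Substitute y = x^r sum a_n x^n and match x^{r+n}. The recurrence is
  D(n) a_n + 2 a_{n-1} + 2 a_{n-2} = 0,  where D(n) = (r+n)(r+n-1) + (-8/3)(r+n) + (10/3).
  a_n = [-2 a_{n-1} - 2 a_{n-2}] / D(n).
Since the indicial polynomial factors as (r - r_1)(r - r_2), D(n) = (r_1 + n - r_1)(r_1 + n - r_2) = n(n + 1/3).
Evaluating step by step (a_0 = 1):
  n = 1: D(1) = 1(1 + 1/3) = 4/3; numerator = -2(1) = -2; a_1 = (-2)/(4/3) = -3/2
  n = 2: D(2) = 2(2 + 1/3) = 14/3; numerator = -2(-3/2) - 2(1) = 1; a_2 = (1)/(14/3) = 3/14
  n = 3: D(3) = 3(3 + 1/3) = 10; numerator = -2(3/14) - 2(-3/2) = 18/7; a_3 = (18/7)/(10) = 9/35
  n = 4: D(4) = 4(4 + 1/3) = 52/3; numerator = -2(9/35) - 2(3/14) = -33/35; a_4 = (-33/35)/(52/3) = -99/1820
  n = 5: D(5) = 5(5 + 1/3) = 80/3; numerator = -2(-99/1820) - 2(9/35) = -369/910; a_5 = (-369/910)/(80/3) = -1107/72800

r = 2; a_0 = 1; a_1 = -3/2; a_2 = 3/14; a_3 = 9/35; a_4 = -99/1820; a_5 = -1107/72800


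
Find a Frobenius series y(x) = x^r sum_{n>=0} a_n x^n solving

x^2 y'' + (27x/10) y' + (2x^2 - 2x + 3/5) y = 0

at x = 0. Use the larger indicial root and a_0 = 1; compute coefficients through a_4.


Write in Frobenius form y'' + (p(x)/x) y' + (q(x)/x^2) y = 0:
  p(x) = 27/10,  q(x) = 2x^2 - 2x + 3/5.
Indicial equation: r(r-1) + (27/10) r + (3/5) = 0 -> roots r_1 = -1/2, r_2 = -6/5.
Take r = r_1 = -1/2. Let y(x) = x^r sum_{n>=0} a_n x^n with a_0 = 1.
Substitute y = x^r sum a_n x^n and match x^{r+n}. The recurrence is
  D(n) a_n - 2 a_{n-1} + 2 a_{n-2} = 0,  where D(n) = (r+n)(r+n-1) + (27/10)(r+n) + (3/5).
  a_n = [2 a_{n-1} - 2 a_{n-2}] / D(n).
Since the indicial polynomial factors as (r - r_1)(r - r_2), D(n) = (r_1 + n - r_1)(r_1 + n - r_2) = n(n + 7/10).
Evaluating step by step (a_0 = 1):
  n = 1: D(1) = 1(1 + 7/10) = 17/10; numerator = 2(1) = 2; a_1 = (2)/(17/10) = 20/17
  n = 2: D(2) = 2(2 + 7/10) = 27/5; numerator = 2(20/17) - 2(1) = 6/17; a_2 = (6/17)/(27/5) = 10/153
  n = 3: D(3) = 3(3 + 7/10) = 111/10; numerator = 2(10/153) - 2(20/17) = -20/9; a_3 = (-20/9)/(111/10) = -200/999
  n = 4: D(4) = 4(4 + 7/10) = 94/5; numerator = 2(-200/999) - 2(10/153) = -9020/16983; a_4 = (-9020/16983)/(94/5) = -22550/798201

r = -1/2; a_0 = 1; a_1 = 20/17; a_2 = 10/153; a_3 = -200/999; a_4 = -22550/798201


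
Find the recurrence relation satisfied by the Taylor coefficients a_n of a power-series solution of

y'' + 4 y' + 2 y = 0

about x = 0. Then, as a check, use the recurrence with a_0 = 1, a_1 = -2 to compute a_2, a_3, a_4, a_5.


Substitute y = sum_n a_n x^n.
y''(x) has coefficient (n+2)(n+1) a_{n+2} at x^n;
4 y'(x) has coefficient 4 (n+1) a_{n+1} at x^n;
2 y(x) has coefficient 2 a_n at x^n.
Matching x^n: (n+2)(n+1) a_{n+2} + 4 (n+1) a_{n+1} + 2 a_n = 0.
Thus a_{n+2} = [-4 (n+1) a_{n+1} - 2 a_n] / ((n+1)(n+2)).

Check with a_0 = 1, a_1 = -2 (apply the recurrence for n = 0, 1, 2, 3): a_0 = 1, a_1 = -2, a_2 = 3, a_3 = -10/3, a_4 = 17/6, a_5 = -29/15.

a_(n+2) = [-4 (n+1) a_(n+1) - 2 a_n] / ((n+1)(n+2)); check: a_0 = 1, a_1 = -2, a_2 = 3, a_3 = -10/3, a_4 = 17/6, a_5 = -29/15


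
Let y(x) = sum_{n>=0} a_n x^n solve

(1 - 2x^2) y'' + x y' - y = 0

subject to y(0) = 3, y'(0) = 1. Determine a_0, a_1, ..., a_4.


Ansatz: y(x) = sum_{n>=0} a_n x^n, so y'(x) = sum_{n>=1} n a_n x^(n-1) and y''(x) = sum_{n>=2} n(n-1) a_n x^(n-2).
Substitute into P(x) y'' + Q(x) y' + R(x) y = 0 with P(x) = 1 - 2x^2, Q(x) = x, R(x) = -1, and match powers of x.
Initial conditions: a_0 = 3, a_1 = 1.
Setting the coefficient of each power of x to zero and solving order by order (substituting the coefficients already found):
  x^0: 2 a_2 - a_0 = 0  ->  2 a_2 = a_0 = 3  ->  a_2 = 3/2
  x^1: 6 a_3 = 0  ->  a_3 = 0
  x^2: 12 a_4 - 3 a_2 = 0  ->  12 a_4 = 3 a_2 = 9/2  ->  a_4 = 3/8
Truncated series: y(x) = 3 + x + (3/2) x^2 + (3/8) x^4 + O(x^5).

a_0 = 3; a_1 = 1; a_2 = 3/2; a_3 = 0; a_4 = 3/8


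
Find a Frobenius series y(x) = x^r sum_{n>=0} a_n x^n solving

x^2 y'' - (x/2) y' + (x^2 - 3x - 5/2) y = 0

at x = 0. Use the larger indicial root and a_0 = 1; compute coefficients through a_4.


Write in Frobenius form y'' + (p(x)/x) y' + (q(x)/x^2) y = 0:
  p(x) = -1/2,  q(x) = x^2 - 3x - 5/2.
Indicial equation: r(r-1) + (-1/2) r + (-5/2) = 0 -> roots r_1 = 5/2, r_2 = -1.
Take r = r_1 = 5/2. Let y(x) = x^r sum_{n>=0} a_n x^n with a_0 = 1.
Substitute y = x^r sum a_n x^n and match x^{r+n}. The recurrence is
  D(n) a_n - 3 a_{n-1} + 1 a_{n-2} = 0,  where D(n) = (r+n)(r+n-1) + (-1/2)(r+n) + (-5/2).
  a_n = [3 a_{n-1} - 1 a_{n-2}] / D(n).
Since the indicial polynomial factors as (r - r_1)(r - r_2), D(n) = (r_1 + n - r_1)(r_1 + n - r_2) = n(n + 7/2).
Evaluating step by step (a_0 = 1):
  n = 1: D(1) = 1(1 + 7/2) = 9/2; numerator = 3(1) = 3; a_1 = (3)/(9/2) = 2/3
  n = 2: D(2) = 2(2 + 7/2) = 11; numerator = 3(2/3) - 1(1) = 1; a_2 = (1)/(11) = 1/11
  n = 3: D(3) = 3(3 + 7/2) = 39/2; numerator = 3(1/11) - 1(2/3) = -13/33; a_3 = (-13/33)/(39/2) = -2/99
  n = 4: D(4) = 4(4 + 7/2) = 30; numerator = 3(-2/99) - 1(1/11) = -5/33; a_4 = (-5/33)/(30) = -1/198

r = 5/2; a_0 = 1; a_1 = 2/3; a_2 = 1/11; a_3 = -2/99; a_4 = -1/198


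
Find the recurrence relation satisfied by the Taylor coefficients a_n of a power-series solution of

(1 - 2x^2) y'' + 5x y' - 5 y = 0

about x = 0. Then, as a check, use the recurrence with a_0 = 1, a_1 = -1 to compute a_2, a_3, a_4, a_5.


Substitute y = sum_n a_n x^n.
(1 - 2 x^2) y'' contributes (n+2)(n+1) a_{n+2} - 2 n(n-1) a_n at x^n.
5 x y'(x) contributes 5 n a_n at x^n.
-5 y(x) contributes -5 a_n at x^n.
Matching x^n: (n+2)(n+1) a_{n+2} + (-2 n(n-1) + 5 n - 5) a_n = 0.
Thus a_{n+2} = (2 n(n-1) - 5 n + 5) / ((n+1)(n+2)) * a_n.

Check with a_0 = 1, a_1 = -1 (apply the recurrence for n = 0, 1, 2, 3): a_0 = 1, a_1 = -1, a_2 = 5/2, a_3 = 0, a_4 = -5/24, a_5 = 0.

a_(n+2) = (2 n(n-1) - 5 n + 5) / ((n+1)(n+2)) * a_n; check: a_0 = 1, a_1 = -1, a_2 = 5/2, a_3 = 0, a_4 = -5/24, a_5 = 0


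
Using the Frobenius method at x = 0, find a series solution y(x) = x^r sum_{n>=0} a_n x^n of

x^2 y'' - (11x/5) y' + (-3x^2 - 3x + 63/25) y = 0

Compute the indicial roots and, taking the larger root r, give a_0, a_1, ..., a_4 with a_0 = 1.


Write in Frobenius form y'' + (p(x)/x) y' + (q(x)/x^2) y = 0:
  p(x) = -11/5,  q(x) = -3x^2 - 3x + 63/25.
Indicial equation: r(r-1) + (-11/5) r + (63/25) = 0 -> roots r_1 = 9/5, r_2 = 7/5.
Take r = r_1 = 9/5. Let y(x) = x^r sum_{n>=0} a_n x^n with a_0 = 1.
Substitute y = x^r sum a_n x^n and match x^{r+n}. The recurrence is
  D(n) a_n - 3 a_{n-1} - 3 a_{n-2} = 0,  where D(n) = (r+n)(r+n-1) + (-11/5)(r+n) + (63/25).
  a_n = [3 a_{n-1} + 3 a_{n-2}] / D(n).
Since the indicial polynomial factors as (r - r_1)(r - r_2), D(n) = (r_1 + n - r_1)(r_1 + n - r_2) = n(n + 2/5).
Evaluating step by step (a_0 = 1):
  n = 1: D(1) = 1(1 + 2/5) = 7/5; numerator = 3(1) = 3; a_1 = (3)/(7/5) = 15/7
  n = 2: D(2) = 2(2 + 2/5) = 24/5; numerator = 3(15/7) + 3(1) = 66/7; a_2 = (66/7)/(24/5) = 55/28
  n = 3: D(3) = 3(3 + 2/5) = 51/5; numerator = 3(55/28) + 3(15/7) = 345/28; a_3 = (345/28)/(51/5) = 575/476
  n = 4: D(4) = 4(4 + 2/5) = 88/5; numerator = 3(575/476) + 3(55/28) = 2265/238; a_4 = (2265/238)/(88/5) = 11325/20944

r = 9/5; a_0 = 1; a_1 = 15/7; a_2 = 55/28; a_3 = 575/476; a_4 = 11325/20944


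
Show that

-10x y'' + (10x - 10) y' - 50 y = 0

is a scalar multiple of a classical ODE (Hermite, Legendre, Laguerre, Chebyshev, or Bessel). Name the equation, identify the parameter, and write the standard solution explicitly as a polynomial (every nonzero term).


All three coefficients share the factor -10; dividing through by -10 gives  x y'' + (1 - x) y' + 5 y = 0.
This matches the Laguerre equation x y'' + (1 - x) y' + n y = 0 with n = 5; the polynomial solution is L_5(x).
With y = sum_k a_k x^k, matching x^k gives (k+1)k a_{k+1} + (k+1) a_{k+1} - k a_k + n a_k = 0, i.e. (k+1)^2 a_{k+1} = (k - n) a_k = (k - 5) a_k. The right side vanishes at k = 5, so the series terminates at degree 5.
Standard normalization L_n(0) = 1 gives a_0 = 1. Work upward with a_{k+1} = (k - 5) a_k / (k+1)^2:
  a_1 = (0 - 5)(1) / 1^2 = -5/1 = -5
  a_2 = (1 - 5)(-5) / 2^2 = 20/4 = 5
  a_3 = (2 - 5)(5) / 3^2 = -15/9 = -5/3
  a_4 = (3 - 5)(-5/3) / 4^2 = (10/3)/16 = 5/24
  a_5 = (4 - 5)(5/24) / 5^2 = (-5/24)/25 = -1/120
Hence L_5(x) = -x^5/120 + 5 x^4/24 - 5 x^3/3 + 5 x^2 - 5 x + 1.

L_5(x); series = -x^5/120 + 5 x^4/24 - 5 x^3/3 + 5 x^2 - 5 x + 1


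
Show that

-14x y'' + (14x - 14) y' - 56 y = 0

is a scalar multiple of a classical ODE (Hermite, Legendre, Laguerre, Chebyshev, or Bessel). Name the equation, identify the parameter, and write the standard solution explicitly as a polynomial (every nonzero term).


All three coefficients share the factor -14; dividing through by -14 gives  x y'' + (1 - x) y' + 4 y = 0.
This matches the Laguerre equation x y'' + (1 - x) y' + n y = 0 with n = 4; the polynomial solution is L_4(x).
With y = sum_k a_k x^k, matching x^k gives (k+1)k a_{k+1} + (k+1) a_{k+1} - k a_k + n a_k = 0, i.e. (k+1)^2 a_{k+1} = (k - n) a_k = (k - 4) a_k. The right side vanishes at k = 4, so the series terminates at degree 4.
Standard normalization L_n(0) = 1 gives a_0 = 1. Work upward with a_{k+1} = (k - 4) a_k / (k+1)^2:
  a_1 = (0 - 4)(1) / 1^2 = -4/1 = -4
  a_2 = (1 - 4)(-4) / 2^2 = 12/4 = 3
  a_3 = (2 - 4)(3) / 3^2 = -6/9 = -2/3
  a_4 = (3 - 4)(-2/3) / 4^2 = (2/3)/16 = 1/24
Hence L_4(x) = x^4/24 - 2 x^3/3 + 3 x^2 - 4 x + 1.

L_4(x); series = x^4/24 - 2 x^3/3 + 3 x^2 - 4 x + 1


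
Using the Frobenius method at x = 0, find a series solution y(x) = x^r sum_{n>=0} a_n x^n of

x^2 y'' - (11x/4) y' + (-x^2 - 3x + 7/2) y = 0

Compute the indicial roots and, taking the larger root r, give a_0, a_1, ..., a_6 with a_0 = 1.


Write in Frobenius form y'' + (p(x)/x) y' + (q(x)/x^2) y = 0:
  p(x) = -11/4,  q(x) = -x^2 - 3x + 7/2.
Indicial equation: r(r-1) + (-11/4) r + (7/2) = 0 -> roots r_1 = 2, r_2 = 7/4.
Take r = r_1 = 2. Let y(x) = x^r sum_{n>=0} a_n x^n with a_0 = 1.
Substitute y = x^r sum a_n x^n and match x^{r+n}. The recurrence is
  D(n) a_n - 3 a_{n-1} - 1 a_{n-2} = 0,  where D(n) = (r+n)(r+n-1) + (-11/4)(r+n) + (7/2).
  a_n = [3 a_{n-1} + 1 a_{n-2}] / D(n).
Since the indicial polynomial factors as (r - r_1)(r - r_2), D(n) = (r_1 + n - r_1)(r_1 + n - r_2) = n(n + 1/4).
Evaluating step by step (a_0 = 1):
  n = 1: D(1) = 1(1 + 1/4) = 5/4; numerator = 3(1) = 3; a_1 = (3)/(5/4) = 12/5
  n = 2: D(2) = 2(2 + 1/4) = 9/2; numerator = 3(12/5) + 1(1) = 41/5; a_2 = (41/5)/(9/2) = 82/45
  n = 3: D(3) = 3(3 + 1/4) = 39/4; numerator = 3(82/45) + 1(12/5) = 118/15; a_3 = (118/15)/(39/4) = 472/585
  n = 4: D(4) = 4(4 + 1/4) = 17; numerator = 3(472/585) + 1(82/45) = 2482/585; a_4 = (2482/585)/(17) = 146/585
  n = 5: D(5) = 5(5 + 1/4) = 105/4; numerator = 3(146/585) + 1(472/585) = 14/9; a_5 = (14/9)/(105/4) = 8/135
  n = 6: D(6) = 6(6 + 1/4) = 75/2; numerator = 3(8/135) + 1(146/585) = 50/117; a_6 = (50/117)/(75/2) = 4/351

r = 2; a_0 = 1; a_1 = 12/5; a_2 = 82/45; a_3 = 472/585; a_4 = 146/585; a_5 = 8/135; a_6 = 4/351


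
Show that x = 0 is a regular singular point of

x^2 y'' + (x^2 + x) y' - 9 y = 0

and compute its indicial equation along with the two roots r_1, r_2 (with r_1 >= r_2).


Divide by x^2 to reach normal form y'' + P_1(x) y' + P_2(x) y = 0 with P_1(x) = 1 + 1/x and P_2(x) = -9/x^2.
x = 0 is a singular point because the y'-coefficient 1 + 1/x has a pole at x = 0 and the y-coefficient -9/x^2 has a pole at x = 0.
It is a regular singular point because x P_1(x) = p(x) = x + 1 and x^2 P_2(x) = q(x) = -9 are polynomials, hence analytic at x = 0.
p(0) = 1,  q(0) = -9.
Indicial equation: r(r-1) + p(0) r + q(0) = 0, i.e. r^2 + (p(0) - 1) r + q(0) = 0, i.e. r^2 - 9 = 0.
Discriminant: (0)^2 - 4(-9) = 36, so r = (0 ± 6)/2.
Solving: r_1 = 3, r_2 = -3.

indicial: r^2 - 9 = 0; roots r_1 = 3, r_2 = -3


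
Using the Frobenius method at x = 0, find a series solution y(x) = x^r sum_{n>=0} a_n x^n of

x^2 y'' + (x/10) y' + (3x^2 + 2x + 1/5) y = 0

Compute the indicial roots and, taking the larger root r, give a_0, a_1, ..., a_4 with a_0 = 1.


Write in Frobenius form y'' + (p(x)/x) y' + (q(x)/x^2) y = 0:
  p(x) = 1/10,  q(x) = 3x^2 + 2x + 1/5.
Indicial equation: r(r-1) + (1/10) r + (1/5) = 0 -> roots r_1 = 1/2, r_2 = 2/5.
Take r = r_1 = 1/2. Let y(x) = x^r sum_{n>=0} a_n x^n with a_0 = 1.
Substitute y = x^r sum a_n x^n and match x^{r+n}. The recurrence is
  D(n) a_n + 2 a_{n-1} + 3 a_{n-2} = 0,  where D(n) = (r+n)(r+n-1) + (1/10)(r+n) + (1/5).
  a_n = [-2 a_{n-1} - 3 a_{n-2}] / D(n).
Since the indicial polynomial factors as (r - r_1)(r - r_2), D(n) = (r_1 + n - r_1)(r_1 + n - r_2) = n(n + 1/10).
Evaluating step by step (a_0 = 1):
  n = 1: D(1) = 1(1 + 1/10) = 11/10; numerator = -2(1) = -2; a_1 = (-2)/(11/10) = -20/11
  n = 2: D(2) = 2(2 + 1/10) = 21/5; numerator = -2(-20/11) - 3(1) = 7/11; a_2 = (7/11)/(21/5) = 5/33
  n = 3: D(3) = 3(3 + 1/10) = 93/10; numerator = -2(5/33) - 3(-20/11) = 170/33; a_3 = (170/33)/(93/10) = 1700/3069
  n = 4: D(4) = 4(4 + 1/10) = 82/5; numerator = -2(1700/3069) - 3(5/33) = -4795/3069; a_4 = (-4795/3069)/(82/5) = -23975/251658

r = 1/2; a_0 = 1; a_1 = -20/11; a_2 = 5/33; a_3 = 1700/3069; a_4 = -23975/251658


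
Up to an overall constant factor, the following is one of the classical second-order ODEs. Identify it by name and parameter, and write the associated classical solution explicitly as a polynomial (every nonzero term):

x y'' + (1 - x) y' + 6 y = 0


The equation is already in a standard form:  x y'' + (1 - x) y' + 6 y = 0.
This matches the Laguerre equation x y'' + (1 - x) y' + n y = 0 with n = 6; the polynomial solution is L_6(x).
With y = sum_k a_k x^k, matching x^k gives (k+1)k a_{k+1} + (k+1) a_{k+1} - k a_k + n a_k = 0, i.e. (k+1)^2 a_{k+1} = (k - n) a_k = (k - 6) a_k. The right side vanishes at k = 6, so the series terminates at degree 6.
Standard normalization L_n(0) = 1 gives a_0 = 1. Work upward with a_{k+1} = (k - 6) a_k / (k+1)^2:
  a_1 = (0 - 6)(1) / 1^2 = -6/1 = -6
  a_2 = (1 - 6)(-6) / 2^2 = 30/4 = 15/2
  a_3 = (2 - 6)(15/2) / 3^2 = -30/9 = -10/3
  a_4 = (3 - 6)(-10/3) / 4^2 = 10/16 = 5/8
  a_5 = (4 - 6)(5/8) / 5^2 = (-5/4)/25 = -1/20
  a_6 = (5 - 6)(-1/20) / 6^2 = (1/20)/36 = 1/720
Hence L_6(x) = x^6/720 - x^5/20 + 5 x^4/8 - 10 x^3/3 + 15 x^2/2 - 6 x + 1.

L_6(x); series = x^6/720 - x^5/20 + 5 x^4/8 - 10 x^3/3 + 15 x^2/2 - 6 x + 1


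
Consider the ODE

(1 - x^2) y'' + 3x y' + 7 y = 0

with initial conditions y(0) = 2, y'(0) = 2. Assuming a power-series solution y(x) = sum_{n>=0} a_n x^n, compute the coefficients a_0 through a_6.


Ansatz: y(x) = sum_{n>=0} a_n x^n, so y'(x) = sum_{n>=1} n a_n x^(n-1) and y''(x) = sum_{n>=2} n(n-1) a_n x^(n-2).
Substitute into P(x) y'' + Q(x) y' + R(x) y = 0 with P(x) = 1 - x^2, Q(x) = 3x, R(x) = 7, and match powers of x.
Initial conditions: a_0 = 2, a_1 = 2.
Setting the coefficient of each power of x to zero and solving order by order (substituting the coefficients already found):
  x^0: 2 a_2 + 7 a_0 = 0  ->  2 a_2 = -7 a_0 = -14  ->  a_2 = -7
  x^1: 6 a_3 + 10 a_1 = 0  ->  6 a_3 = -10 a_1 = -20  ->  a_3 = -10/3
  x^2: 12 a_4 + 11 a_2 = 0  ->  12 a_4 = -11 a_2 = 77  ->  a_4 = 77/12
  x^3: 20 a_5 + 10 a_3 = 0  ->  20 a_5 = -10 a_3 = 100/3  ->  a_5 = 5/3
  x^4: 30 a_6 + 7 a_4 = 0  ->  30 a_6 = -7 a_4 = -539/12  ->  a_6 = -539/360
Truncated series: y(x) = 2 + 2 x - 7 x^2 - (10/3) x^3 + (77/12) x^4 + (5/3) x^5 - (539/360) x^6 + O(x^7).

a_0 = 2; a_1 = 2; a_2 = -7; a_3 = -10/3; a_4 = 77/12; a_5 = 5/3; a_6 = -539/360


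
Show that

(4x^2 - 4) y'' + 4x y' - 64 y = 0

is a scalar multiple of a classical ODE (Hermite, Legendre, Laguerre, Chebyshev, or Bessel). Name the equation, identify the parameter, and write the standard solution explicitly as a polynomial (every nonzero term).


All three coefficients share the factor -4; dividing through by -4 gives  (1 - x^2) y'' - x y' + 16 y = 0.
This matches the Chebyshev equation (1 - x^2) y'' - x y' + n^2 y = 0 (note the -x y' term, not -2x y') with n^2 = 16, so n = 4; the polynomial solution is T_4(x).
With y = sum_k a_k x^k, matching x^k gives (k+2)(k+1) a_{k+2} = (k^2 - n^2) a_k = (k - 4)(k + 4) a_k. The right side vanishes at k = 4, so the series with the parity of 4 terminates at degree 4.
Standard normalization: leading coefficient of T_n is 2^(n-1), so a_4 = 2^3 = 8. Work downward with a_k = (k+1)(k+2) a_{k+2} / ((k - 4)(k + 4)):
  a_2 = (3)(4)(8) / ((2 - 4)(2 + 4)) = 96/(-12) = -8
  a_0 = (1)(2)(-8) / ((0 - 4)(0 + 4)) = -16/(-16) = 1
Hence T_4(x) = 8 x^4 - 8 x^2 + 1.

T_4(x); series = 8 x^4 - 8 x^2 + 1


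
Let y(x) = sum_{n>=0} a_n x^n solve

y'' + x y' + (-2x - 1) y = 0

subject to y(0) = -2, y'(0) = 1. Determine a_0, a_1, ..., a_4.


Ansatz: y(x) = sum_{n>=0} a_n x^n, so y'(x) = sum_{n>=1} n a_n x^(n-1) and y''(x) = sum_{n>=2} n(n-1) a_n x^(n-2).
Substitute into P(x) y'' + Q(x) y' + R(x) y = 0 with P(x) = 1, Q(x) = x, R(x) = -2x - 1, and match powers of x.
Initial conditions: a_0 = -2, a_1 = 1.
Setting the coefficient of each power of x to zero and solving order by order (substituting the coefficients already found):
  x^0: 2 a_2 - a_0 = 0  ->  2 a_2 = a_0 = -2  ->  a_2 = -1
  x^1: 6 a_3 - 2 a_0 = 0  ->  6 a_3 = 2 a_0 = -4  ->  a_3 = -2/3
  x^2: 12 a_4 + a_2 - 2 a_1 = 0  ->  12 a_4 = -a_2 + 2 a_1 = 3  ->  a_4 = 1/4
Truncated series: y(x) = -2 + x - x^2 - (2/3) x^3 + (1/4) x^4 + O(x^5).

a_0 = -2; a_1 = 1; a_2 = -1; a_3 = -2/3; a_4 = 1/4
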